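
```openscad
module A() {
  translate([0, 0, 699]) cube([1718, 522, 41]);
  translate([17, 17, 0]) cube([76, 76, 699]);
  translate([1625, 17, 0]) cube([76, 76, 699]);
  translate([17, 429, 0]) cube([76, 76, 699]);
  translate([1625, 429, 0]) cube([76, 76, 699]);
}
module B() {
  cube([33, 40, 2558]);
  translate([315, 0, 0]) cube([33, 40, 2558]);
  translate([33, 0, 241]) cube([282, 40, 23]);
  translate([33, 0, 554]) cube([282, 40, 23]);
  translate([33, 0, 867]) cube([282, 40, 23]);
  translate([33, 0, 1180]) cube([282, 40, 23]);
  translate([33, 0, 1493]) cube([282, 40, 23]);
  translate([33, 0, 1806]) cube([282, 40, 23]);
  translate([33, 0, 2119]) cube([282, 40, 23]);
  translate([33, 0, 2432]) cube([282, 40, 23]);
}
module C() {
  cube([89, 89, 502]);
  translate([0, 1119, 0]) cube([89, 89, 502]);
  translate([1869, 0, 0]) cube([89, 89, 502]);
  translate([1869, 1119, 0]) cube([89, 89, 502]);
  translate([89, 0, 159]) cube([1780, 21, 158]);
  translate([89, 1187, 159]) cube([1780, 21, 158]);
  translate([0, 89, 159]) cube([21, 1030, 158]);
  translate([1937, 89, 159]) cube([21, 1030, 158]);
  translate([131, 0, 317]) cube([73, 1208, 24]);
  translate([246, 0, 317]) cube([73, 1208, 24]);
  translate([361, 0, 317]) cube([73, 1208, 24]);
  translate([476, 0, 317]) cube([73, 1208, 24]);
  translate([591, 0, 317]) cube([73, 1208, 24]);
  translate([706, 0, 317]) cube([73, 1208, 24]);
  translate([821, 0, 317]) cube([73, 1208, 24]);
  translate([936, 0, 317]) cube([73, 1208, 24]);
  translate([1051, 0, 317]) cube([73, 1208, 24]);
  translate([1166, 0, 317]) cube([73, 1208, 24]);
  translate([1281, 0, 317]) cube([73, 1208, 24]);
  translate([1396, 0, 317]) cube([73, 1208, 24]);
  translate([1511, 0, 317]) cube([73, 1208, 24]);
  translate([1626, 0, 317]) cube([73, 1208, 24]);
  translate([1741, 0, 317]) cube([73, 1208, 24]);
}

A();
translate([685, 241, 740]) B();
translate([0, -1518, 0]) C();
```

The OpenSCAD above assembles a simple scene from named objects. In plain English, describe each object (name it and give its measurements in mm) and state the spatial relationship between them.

A is a table with a 1718×522 mm rectangular top, 41 mm thick, top surface at z = 740 mm, supported by four 76×76 mm square legs, each inset 17 mm from the nearest pair of top edges, running from the floor.

B is a straight ladder. Two 33×40 mm vertical rails, 2558 mm tall, stand 348 mm apart (outside-to-outside) with their front faces coplanar on the −y side. 8 rungs, each 40 mm deep and 23 mm tall, span between the inner faces of the rails, front faces flush with the rails. The lowest rung's underside is at z = 241 mm and rungs are spaced 313 mm apart (underside to underside).

C is a bed frame 1958 mm long (x) by 1208 mm wide (y). Four 89×89 mm corner posts, 502 mm tall, at the corners of the footprint. Four rails of 21 mm thickness and 158 mm height run between adjacent posts with their undersides at z = 159 mm, their outer faces flush with the outside of the frame (the two x-running rails run between the posts' inner faces; the two y-running rails run between the posts' inner faces). 15 slats, each 73 mm wide (x) and 24 mm thick, lie across the top of the two x-running rails, running the full 1208 mm width of the frame in y; the slats are evenly spaced along x between the inner faces of the end posts with equal gaps (rounded down to the nearest mm) at the −x end and between each pair — any rounding remainder accumulates at the +x end.

The ladder is on top of the table, centred. The bed frame is on the floor beside the table on its −y side.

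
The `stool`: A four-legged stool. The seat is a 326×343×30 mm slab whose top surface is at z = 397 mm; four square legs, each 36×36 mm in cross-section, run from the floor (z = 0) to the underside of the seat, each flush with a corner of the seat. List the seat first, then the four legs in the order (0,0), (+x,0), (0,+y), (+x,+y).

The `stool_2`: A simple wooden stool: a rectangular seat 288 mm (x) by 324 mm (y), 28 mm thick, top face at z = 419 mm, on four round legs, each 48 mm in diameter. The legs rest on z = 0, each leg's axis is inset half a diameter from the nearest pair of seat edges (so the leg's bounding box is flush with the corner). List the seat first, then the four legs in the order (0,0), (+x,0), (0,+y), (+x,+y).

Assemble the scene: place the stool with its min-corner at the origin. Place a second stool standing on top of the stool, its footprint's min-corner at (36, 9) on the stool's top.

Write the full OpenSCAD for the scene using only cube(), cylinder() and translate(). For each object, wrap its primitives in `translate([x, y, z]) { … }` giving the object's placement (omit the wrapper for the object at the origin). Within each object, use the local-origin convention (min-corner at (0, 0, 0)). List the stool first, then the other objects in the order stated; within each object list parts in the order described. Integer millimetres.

translate([0, 0, 367]) cube([326, 343, 30]);
cube([36, 36, 367]);
translate([290, 0, 0]) cube([36, 36, 367]);
translate([0, 307, 0]) cube([36, 36, 367]);
translate([290, 307, 0]) cube([36, 36, 367]);
translate([36, 9, 397]) {
  translate([0, 0, 391]) cube([288, 324, 28]);
  translate([24, 24, 0]) cylinder(h = 391, r = 24);
  translate([264, 24, 0]) cylinder(h = 391, r = 24);
  translate([24, 300, 0]) cylinder(h = 391, r = 24);
  translate([264, 300, 0]) cylinder(h = 391, r = 24);
}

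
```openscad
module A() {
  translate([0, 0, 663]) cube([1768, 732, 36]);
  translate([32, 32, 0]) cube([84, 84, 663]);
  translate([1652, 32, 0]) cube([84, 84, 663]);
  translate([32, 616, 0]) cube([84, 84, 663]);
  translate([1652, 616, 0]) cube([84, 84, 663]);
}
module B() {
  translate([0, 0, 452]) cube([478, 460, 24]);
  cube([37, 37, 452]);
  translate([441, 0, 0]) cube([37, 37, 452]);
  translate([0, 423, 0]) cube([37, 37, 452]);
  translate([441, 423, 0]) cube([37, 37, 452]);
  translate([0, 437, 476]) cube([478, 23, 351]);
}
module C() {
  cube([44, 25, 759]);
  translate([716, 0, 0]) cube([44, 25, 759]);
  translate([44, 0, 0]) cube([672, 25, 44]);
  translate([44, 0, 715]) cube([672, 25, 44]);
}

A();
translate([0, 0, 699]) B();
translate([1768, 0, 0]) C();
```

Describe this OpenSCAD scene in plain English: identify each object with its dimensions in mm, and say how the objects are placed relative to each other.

A is a rectangular dining table. The top is 1768×732×36 mm with its upper surface at z = 699 mm. It stands on four 84×84 mm square legs, each inset 32 mm from the nearest pair of top edges, running from the floor to the underside of the top.

B is a chair. The seat is a 478×460×24 mm slab with its top at z = 476 mm, on four 37×37 mm corner legs (flush with the seat edges, standing on z = 0). A flat backrest 23 mm thick, 351 mm tall, spans the full seat width and rises from the seat top along its +y edge, rear face flush with the rear of the seat.

C is a rectangular picture frame lying in the x–z plane (depth along y). The opening is 672 mm wide (x) by 671 mm tall (z), surrounded by a border 44 mm wide on all four sides. The frame is 25 mm deep and is made of two full-height vertical stiles with two horizontal rails fitted between them.

The chair is on top of the table. The picture frame is against the table's +x side, with their −y faces flush.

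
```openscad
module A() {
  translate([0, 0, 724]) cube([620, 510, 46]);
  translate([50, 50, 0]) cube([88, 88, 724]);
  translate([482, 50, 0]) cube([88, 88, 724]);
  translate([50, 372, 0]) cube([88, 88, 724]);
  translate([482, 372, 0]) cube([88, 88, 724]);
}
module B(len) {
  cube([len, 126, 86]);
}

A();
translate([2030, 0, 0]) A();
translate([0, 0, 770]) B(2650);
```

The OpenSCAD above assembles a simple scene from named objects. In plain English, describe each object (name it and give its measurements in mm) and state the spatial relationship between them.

A is a table with a 620×510 mm rectangular top, 46 mm thick, top surface at z = 770 mm, supported by four 88×88 mm square legs, each inset 50 mm from the nearest pair of top edges, running from the floor.

B is a rectangular beam 2650 mm long (x), 126 mm deep (y), 86 mm thick (z).

The beam spans the tops of two tables placed 1410 mm apart, resting at z = 770 mm.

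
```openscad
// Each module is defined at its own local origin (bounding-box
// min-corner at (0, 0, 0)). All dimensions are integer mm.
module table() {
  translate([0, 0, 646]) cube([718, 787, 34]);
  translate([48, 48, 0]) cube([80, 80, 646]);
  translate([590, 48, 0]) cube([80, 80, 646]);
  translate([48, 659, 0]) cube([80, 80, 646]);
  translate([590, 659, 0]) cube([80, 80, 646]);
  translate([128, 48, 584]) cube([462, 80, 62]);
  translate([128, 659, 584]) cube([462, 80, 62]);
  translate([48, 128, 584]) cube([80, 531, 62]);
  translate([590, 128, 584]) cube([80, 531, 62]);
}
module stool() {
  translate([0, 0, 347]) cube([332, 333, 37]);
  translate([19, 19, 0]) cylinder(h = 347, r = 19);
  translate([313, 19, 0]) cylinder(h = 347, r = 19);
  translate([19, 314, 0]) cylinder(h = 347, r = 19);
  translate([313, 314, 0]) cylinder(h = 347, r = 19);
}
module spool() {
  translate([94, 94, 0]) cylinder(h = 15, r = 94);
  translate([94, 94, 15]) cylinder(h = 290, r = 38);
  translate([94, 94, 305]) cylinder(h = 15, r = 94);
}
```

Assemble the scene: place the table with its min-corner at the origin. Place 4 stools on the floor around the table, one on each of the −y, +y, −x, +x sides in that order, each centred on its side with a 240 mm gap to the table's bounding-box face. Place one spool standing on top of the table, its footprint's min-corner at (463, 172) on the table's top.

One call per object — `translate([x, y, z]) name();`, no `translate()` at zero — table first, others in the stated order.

table();
translate([193, -573, 0]) stool();
translate([193, 1027, 0]) stool();
translate([-572, 227, 0]) stool();
translate([958, 227, 0]) stool();
translate([463, 172, 680]) spool();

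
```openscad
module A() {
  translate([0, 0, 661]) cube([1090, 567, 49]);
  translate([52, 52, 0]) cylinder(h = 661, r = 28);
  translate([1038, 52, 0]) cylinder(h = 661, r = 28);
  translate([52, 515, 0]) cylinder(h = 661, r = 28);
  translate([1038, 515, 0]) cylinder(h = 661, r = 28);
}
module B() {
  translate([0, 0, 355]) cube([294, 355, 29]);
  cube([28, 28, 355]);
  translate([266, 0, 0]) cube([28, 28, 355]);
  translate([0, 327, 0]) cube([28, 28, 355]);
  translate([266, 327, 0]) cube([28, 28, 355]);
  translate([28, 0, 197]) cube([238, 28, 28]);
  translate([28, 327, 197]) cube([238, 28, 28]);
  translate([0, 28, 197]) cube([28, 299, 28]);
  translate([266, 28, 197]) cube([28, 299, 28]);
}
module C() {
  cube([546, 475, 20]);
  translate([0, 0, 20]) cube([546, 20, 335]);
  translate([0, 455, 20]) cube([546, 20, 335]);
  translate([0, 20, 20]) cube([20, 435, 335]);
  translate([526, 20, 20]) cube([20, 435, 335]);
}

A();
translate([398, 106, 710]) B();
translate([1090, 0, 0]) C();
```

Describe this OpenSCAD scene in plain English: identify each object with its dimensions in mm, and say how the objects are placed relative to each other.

A is a table: top 1090 mm (x) × 567 mm (y), 49 mm thick, upper face at z = 710 mm, on four round legs of 56 mm diameter, each leg's bounding box inset 24 mm from the nearest pair of top edges, running from z = 0 to the bottom of the top.

B is a four-legged stool. The seat is a 294×355×29 mm slab whose top surface is at z = 384 mm; four square legs, each 28×28 mm in cross-section, run from the floor (z = 0) to the underside of the seat, each flush with a corner of the seat. Four stretchers, 28 mm wide and 28 mm tall, connect adjacent legs with their undersides at z = 197 mm, each running between the inner faces of the legs it joins and aligned with the legs' outer faces on the other axis.

C is an open storage box with external size 546×475×355 mm and wall thickness 20 mm (the base is also 20 mm thick). The base covers the whole footprint; the four walls stand on the base, with the y-facing walls full-width and the x-facing walls fitting between their inner faces.

The stool is on top of the table, centred. The open box is against the table's +x side, with their −y faces flush.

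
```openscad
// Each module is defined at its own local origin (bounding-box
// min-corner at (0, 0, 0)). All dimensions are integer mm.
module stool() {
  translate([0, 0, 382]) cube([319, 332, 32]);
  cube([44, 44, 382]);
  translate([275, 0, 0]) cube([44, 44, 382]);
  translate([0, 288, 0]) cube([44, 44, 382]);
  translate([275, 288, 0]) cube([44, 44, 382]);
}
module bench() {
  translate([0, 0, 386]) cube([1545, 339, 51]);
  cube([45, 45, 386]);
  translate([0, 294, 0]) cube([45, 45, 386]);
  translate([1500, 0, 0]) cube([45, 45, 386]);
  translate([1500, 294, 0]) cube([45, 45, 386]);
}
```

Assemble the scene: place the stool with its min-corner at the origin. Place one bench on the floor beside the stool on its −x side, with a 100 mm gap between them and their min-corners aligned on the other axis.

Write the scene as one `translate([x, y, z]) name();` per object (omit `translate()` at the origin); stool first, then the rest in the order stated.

stool();
translate([-1645, 0, 0]) bench();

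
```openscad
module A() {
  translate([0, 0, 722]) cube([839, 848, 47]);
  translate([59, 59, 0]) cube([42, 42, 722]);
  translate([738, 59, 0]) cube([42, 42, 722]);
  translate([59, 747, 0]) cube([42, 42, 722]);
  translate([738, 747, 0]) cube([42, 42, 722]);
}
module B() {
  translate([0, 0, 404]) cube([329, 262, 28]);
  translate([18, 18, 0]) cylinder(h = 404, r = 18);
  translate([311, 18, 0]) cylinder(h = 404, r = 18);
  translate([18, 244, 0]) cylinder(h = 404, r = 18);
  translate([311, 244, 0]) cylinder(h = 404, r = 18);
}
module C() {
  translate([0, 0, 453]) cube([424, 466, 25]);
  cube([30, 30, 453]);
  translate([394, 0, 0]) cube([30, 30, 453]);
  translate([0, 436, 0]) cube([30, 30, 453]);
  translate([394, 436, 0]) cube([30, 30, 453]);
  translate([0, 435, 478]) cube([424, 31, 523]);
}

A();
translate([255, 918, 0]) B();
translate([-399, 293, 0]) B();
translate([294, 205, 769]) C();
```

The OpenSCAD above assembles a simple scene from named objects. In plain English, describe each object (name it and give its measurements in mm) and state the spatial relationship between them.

A is a table: top 839 mm (x) × 848 mm (y), 47 mm thick, upper face at z = 769 mm, on four 42×42 mm square legs, each inset 59 mm from the nearest pair of top edges, running from z = 0 to the bottom of the top.

B is a four-legged stool. The seat is 329×262 mm, 28 mm thick, top at z = 432 mm. It stands on four round legs, each 36 mm in diameter, from z = 0 to the seat underside, each leg's axis is inset half a diameter from the nearest pair of seat edges (so the leg's bounding box is flush with the corner).

C is a chair: 424×466 mm seat, 25 mm thick, top at z = 478 mm, on four 30 mm square corner legs flush with the seat edges. A 31 mm thick backrest slab spans the full seat width, extending 523 mm above the seat top, its back face flush with the seat's +y edge.

Two stools sit around the table at the +y, −x sides. The chair is on top of the table.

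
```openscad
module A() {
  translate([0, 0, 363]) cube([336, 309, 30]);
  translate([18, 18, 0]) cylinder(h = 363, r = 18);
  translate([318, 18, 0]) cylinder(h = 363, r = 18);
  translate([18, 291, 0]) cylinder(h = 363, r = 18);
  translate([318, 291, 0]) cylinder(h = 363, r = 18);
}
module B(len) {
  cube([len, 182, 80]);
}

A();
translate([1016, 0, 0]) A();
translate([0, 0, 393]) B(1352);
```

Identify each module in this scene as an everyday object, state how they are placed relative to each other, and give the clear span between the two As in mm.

A is a stool. B is a beam. A beam spans the tops of two stools. The clear span between the two stools is 680 mm.

Second stool starts at x = 1016; first ends at x = 336; clear span = 1016 − 336 = 680 mm.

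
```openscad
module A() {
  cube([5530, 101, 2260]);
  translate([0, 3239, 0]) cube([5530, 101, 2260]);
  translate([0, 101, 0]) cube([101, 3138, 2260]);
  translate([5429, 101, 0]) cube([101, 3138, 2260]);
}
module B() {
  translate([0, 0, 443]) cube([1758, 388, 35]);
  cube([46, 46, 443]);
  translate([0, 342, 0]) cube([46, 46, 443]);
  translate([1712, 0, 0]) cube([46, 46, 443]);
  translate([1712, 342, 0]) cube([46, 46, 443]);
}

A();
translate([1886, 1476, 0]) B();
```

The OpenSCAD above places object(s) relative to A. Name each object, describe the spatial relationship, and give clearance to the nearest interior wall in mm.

Clearances: x = 1785, y = 1375; minimum 1375 mm.

A is a house frame. B is a bench. The bench sits inside the house frame, centred. The clearance to the nearest interior wall is 1375 mm.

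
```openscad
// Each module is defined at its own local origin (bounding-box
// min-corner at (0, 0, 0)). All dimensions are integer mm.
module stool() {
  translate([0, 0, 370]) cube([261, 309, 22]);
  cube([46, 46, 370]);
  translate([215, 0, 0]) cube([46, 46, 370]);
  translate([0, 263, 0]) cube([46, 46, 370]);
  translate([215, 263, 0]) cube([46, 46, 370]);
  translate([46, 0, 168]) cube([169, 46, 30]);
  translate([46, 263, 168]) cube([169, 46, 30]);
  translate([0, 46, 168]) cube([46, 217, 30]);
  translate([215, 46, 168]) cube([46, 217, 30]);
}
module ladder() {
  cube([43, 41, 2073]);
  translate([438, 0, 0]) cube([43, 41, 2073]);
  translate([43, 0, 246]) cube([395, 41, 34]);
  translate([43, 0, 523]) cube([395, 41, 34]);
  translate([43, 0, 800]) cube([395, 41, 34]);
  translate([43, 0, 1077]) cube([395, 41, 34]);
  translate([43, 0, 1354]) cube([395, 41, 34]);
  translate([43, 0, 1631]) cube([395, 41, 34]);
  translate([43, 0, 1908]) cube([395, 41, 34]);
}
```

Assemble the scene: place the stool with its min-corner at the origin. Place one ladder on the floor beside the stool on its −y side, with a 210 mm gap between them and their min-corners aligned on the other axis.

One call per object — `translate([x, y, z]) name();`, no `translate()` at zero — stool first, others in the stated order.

stool();
translate([0, -251, 0]) ladder();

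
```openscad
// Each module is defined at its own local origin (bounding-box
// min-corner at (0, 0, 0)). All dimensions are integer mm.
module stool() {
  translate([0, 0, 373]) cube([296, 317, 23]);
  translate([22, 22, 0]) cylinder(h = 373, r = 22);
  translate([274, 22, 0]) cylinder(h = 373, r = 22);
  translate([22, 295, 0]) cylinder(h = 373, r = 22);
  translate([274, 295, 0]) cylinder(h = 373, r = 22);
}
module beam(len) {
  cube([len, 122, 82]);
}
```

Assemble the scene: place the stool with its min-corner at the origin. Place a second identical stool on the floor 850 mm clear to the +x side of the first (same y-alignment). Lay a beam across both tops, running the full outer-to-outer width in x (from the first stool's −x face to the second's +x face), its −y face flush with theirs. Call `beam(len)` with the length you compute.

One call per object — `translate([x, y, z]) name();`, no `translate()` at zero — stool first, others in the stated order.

stool();
translate([1146, 0, 0]) stool();
translate([0, 0, 396]) beam(1442);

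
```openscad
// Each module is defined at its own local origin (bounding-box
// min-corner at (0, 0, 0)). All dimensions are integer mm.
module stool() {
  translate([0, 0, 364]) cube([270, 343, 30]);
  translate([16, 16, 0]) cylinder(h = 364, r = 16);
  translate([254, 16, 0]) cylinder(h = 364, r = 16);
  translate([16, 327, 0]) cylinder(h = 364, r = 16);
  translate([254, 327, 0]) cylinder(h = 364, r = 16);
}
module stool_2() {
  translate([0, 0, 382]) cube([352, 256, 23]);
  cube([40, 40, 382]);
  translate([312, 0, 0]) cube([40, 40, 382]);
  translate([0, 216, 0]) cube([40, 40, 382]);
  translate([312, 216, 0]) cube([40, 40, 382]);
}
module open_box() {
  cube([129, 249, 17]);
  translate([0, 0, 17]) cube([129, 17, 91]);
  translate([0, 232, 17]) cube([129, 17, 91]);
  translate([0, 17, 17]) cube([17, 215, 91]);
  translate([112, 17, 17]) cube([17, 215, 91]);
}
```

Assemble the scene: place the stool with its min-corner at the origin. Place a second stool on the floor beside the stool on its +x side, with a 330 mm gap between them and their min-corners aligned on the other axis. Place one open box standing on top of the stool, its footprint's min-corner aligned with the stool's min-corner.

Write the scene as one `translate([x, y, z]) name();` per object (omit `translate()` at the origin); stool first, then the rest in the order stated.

stool();
translate([600, 0, 0]) stool_2();
translate([0, 0, 394]) open_box();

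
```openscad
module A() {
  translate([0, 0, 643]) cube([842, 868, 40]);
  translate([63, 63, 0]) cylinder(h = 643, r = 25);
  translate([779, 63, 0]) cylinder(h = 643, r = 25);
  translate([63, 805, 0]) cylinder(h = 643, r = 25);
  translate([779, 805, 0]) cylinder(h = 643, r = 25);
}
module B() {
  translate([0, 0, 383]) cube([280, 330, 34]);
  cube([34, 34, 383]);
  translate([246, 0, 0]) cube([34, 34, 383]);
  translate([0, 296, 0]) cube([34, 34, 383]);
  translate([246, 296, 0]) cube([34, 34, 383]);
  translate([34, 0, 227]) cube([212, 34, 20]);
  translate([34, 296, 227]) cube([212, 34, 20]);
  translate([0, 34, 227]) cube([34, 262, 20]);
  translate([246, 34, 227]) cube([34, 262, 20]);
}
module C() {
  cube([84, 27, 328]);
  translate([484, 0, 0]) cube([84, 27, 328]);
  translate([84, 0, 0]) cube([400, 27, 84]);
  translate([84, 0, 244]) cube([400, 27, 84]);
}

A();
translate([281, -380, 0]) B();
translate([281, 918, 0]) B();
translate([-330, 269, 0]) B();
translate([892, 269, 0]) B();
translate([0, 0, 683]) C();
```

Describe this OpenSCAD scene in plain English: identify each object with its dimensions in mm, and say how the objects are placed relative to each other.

A is a rectangular dining table. The top is 842×868×40 mm with its upper surface at z = 683 mm. It stands on four round legs of 50 mm diameter, each leg's bounding box inset 38 mm from the nearest pair of top edges, running from the floor to the underside of the top.

B is a four-legged stool. The seat is a 280×330×34 mm slab whose top surface is at z = 417 mm; four square legs, each 34×34 mm in cross-section, run from the floor (z = 0) to the underside of the seat, each flush with a corner of the seat. Four stretchers, 34 mm wide and 20 mm tall, connect adjacent legs with their undersides at z = 227 mm, each running between the inner faces of the legs it joins and aligned with the legs' outer faces on the other axis.

C is a picture frame with a 400×160 mm rectangular opening (x by z) and a uniform 84 mm border on every side. Frame depth is 27 mm along y. It is built from two vertical stiles running the full outside height and two horizontal rails spanning the gap between the stiles.

Four stools sit around the table at the −y, +y, −x, +x sides. The picture frame is on top of the table.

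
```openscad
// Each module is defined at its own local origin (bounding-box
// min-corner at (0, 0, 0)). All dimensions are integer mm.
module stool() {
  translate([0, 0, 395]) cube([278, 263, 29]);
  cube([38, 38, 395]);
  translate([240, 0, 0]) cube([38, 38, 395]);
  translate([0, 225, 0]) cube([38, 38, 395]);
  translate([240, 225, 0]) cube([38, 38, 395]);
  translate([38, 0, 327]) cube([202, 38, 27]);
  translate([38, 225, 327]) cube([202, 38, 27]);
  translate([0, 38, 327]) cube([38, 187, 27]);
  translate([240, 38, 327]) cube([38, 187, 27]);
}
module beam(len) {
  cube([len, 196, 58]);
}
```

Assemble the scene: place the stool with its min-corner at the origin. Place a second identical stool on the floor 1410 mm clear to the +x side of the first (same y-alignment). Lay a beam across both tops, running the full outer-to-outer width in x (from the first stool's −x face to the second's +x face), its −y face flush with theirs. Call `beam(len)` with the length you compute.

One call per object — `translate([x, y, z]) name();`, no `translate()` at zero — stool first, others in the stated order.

stool();
translate([1688, 0, 0]) stool();
translate([0, 0, 424]) beam(1966);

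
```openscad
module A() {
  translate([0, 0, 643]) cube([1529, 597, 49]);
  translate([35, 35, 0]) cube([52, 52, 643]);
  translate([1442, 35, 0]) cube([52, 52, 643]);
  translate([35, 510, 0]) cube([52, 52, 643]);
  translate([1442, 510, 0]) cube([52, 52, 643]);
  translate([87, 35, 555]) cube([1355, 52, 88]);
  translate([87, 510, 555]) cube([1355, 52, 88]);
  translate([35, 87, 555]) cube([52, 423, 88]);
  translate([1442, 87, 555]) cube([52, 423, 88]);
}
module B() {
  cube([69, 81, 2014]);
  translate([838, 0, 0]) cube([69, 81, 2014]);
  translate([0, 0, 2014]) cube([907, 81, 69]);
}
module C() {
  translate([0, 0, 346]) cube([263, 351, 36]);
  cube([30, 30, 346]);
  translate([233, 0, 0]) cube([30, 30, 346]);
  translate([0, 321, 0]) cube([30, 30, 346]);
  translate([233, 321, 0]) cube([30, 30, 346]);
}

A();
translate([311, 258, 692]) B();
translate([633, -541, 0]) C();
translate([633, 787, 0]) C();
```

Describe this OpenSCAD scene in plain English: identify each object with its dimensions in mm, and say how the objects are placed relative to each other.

A is a rectangular dining table. The top is 1529×597×49 mm with its upper surface at z = 692 mm. It stands on four 52×52 mm square legs, each inset 35 mm from the nearest pair of top edges, running from the floor to the underside of the top. Four apron rails, 52 mm thick and 88 mm tall, run between adjacent legs with their top edges flush with the underside of the top and their outer faces flush with the legs' outer faces.

B is a rectangular door frame: two vertical jambs of 69×81 mm section, 2014 mm tall, with a clear opening 769 mm wide between their inner faces. A header 69 mm tall and 81 mm deep lies on top of the jambs and spans the full outside width.

C is a four-legged stool. The seat is a 263×351×36 mm slab whose top surface is at z = 382 mm; four square legs, each 30×30 mm in cross-section, run from the floor (z = 0) to the underside of the seat, each flush with a corner of the seat.

The door frame is on top of the table, centred. Two stools sit around the table at the −y, +y sides.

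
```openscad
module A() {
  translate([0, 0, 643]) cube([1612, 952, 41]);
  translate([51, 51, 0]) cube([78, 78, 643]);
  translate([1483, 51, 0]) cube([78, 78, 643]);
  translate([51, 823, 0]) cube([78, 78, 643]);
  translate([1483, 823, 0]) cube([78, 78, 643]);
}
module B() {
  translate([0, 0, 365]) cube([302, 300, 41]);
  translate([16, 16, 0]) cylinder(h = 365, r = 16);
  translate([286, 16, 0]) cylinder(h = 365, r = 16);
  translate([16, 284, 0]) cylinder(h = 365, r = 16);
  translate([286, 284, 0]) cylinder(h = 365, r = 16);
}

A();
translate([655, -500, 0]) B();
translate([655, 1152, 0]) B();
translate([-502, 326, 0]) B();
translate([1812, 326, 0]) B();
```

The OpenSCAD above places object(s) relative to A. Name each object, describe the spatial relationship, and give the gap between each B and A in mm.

A is a table. B is a stool. Four stools sit around the table at the −y, +y, −x, +x sides. The gap between each stool and the table is 200 mm.

Each stool's nearest face is 200 mm from the table's bounding box.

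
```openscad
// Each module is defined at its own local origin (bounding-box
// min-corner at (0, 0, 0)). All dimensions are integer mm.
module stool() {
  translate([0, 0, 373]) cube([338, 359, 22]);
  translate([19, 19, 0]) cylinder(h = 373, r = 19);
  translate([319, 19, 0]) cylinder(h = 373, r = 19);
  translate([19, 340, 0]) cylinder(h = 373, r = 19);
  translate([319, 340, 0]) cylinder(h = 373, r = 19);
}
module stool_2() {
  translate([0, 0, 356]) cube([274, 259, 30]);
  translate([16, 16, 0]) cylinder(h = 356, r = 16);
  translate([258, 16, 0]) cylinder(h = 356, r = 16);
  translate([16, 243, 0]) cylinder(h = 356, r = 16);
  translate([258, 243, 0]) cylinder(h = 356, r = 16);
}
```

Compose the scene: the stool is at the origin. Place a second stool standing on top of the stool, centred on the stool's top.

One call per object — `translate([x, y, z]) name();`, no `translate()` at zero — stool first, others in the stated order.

stool();
translate([32, 50, 395]) stool_2();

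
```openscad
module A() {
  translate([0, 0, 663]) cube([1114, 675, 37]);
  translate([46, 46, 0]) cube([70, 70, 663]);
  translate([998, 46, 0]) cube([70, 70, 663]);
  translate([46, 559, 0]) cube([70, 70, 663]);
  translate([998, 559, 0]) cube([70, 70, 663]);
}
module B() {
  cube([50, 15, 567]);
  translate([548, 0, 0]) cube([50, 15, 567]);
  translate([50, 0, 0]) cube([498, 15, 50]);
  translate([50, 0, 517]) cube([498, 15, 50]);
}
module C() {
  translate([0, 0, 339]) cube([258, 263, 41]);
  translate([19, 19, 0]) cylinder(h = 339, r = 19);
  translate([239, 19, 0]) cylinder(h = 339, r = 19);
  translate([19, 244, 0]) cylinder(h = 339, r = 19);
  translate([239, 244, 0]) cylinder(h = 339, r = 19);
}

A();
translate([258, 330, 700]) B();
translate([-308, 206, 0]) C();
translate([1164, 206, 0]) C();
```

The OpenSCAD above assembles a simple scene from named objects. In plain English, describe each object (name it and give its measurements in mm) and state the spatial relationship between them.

A is a rectangular dining table. The top is 1114×675×37 mm with its upper surface at z = 700 mm. It stands on four 70×70 mm square legs, each inset 46 mm from the nearest pair of top edges, running from the floor to the underside of the top.

B is a picture frame with a 498×467 mm rectangular opening (x by z) and a uniform 50 mm border on every side. Frame depth is 15 mm along y. It is built from two vertical stiles running the full outside height and two horizontal rails spanning the gap between the stiles.

C is a simple wooden stool: a rectangular seat 258 mm (x) by 263 mm (y), 41 mm thick, top face at z = 380 mm, on four round legs, each 38 mm in diameter. The legs rest on z = 0, each leg's axis is inset half a diameter from the nearest pair of seat edges (so the leg's bounding box is flush with the corner).

The picture frame is on top of the table, centred. Two stools sit around the table at the −x, +x sides.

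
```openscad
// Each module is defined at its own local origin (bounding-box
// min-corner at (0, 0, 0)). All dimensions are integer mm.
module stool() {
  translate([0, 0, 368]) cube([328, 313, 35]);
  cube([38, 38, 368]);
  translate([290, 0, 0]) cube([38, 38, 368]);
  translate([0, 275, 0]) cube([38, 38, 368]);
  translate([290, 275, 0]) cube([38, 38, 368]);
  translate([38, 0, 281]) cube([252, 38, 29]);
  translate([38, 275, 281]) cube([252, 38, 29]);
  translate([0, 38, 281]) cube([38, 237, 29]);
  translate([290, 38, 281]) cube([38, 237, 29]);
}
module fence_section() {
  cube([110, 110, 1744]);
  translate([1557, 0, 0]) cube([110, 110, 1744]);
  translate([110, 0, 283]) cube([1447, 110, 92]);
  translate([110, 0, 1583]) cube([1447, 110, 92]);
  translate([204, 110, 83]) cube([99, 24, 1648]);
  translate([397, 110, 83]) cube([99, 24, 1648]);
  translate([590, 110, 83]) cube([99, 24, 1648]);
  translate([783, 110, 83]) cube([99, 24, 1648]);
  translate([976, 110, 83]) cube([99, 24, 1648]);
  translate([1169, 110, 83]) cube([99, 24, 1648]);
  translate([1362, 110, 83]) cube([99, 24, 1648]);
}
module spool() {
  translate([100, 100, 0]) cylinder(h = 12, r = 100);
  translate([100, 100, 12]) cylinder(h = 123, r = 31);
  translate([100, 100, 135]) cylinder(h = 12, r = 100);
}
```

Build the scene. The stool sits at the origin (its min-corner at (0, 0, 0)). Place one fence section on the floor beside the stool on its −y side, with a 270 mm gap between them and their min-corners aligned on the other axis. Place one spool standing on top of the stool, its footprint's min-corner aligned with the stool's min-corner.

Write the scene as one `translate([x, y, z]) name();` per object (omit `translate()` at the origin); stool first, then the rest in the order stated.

stool();
translate([0, -404, 0]) fence_section();
translate([0, 0, 403]) spool();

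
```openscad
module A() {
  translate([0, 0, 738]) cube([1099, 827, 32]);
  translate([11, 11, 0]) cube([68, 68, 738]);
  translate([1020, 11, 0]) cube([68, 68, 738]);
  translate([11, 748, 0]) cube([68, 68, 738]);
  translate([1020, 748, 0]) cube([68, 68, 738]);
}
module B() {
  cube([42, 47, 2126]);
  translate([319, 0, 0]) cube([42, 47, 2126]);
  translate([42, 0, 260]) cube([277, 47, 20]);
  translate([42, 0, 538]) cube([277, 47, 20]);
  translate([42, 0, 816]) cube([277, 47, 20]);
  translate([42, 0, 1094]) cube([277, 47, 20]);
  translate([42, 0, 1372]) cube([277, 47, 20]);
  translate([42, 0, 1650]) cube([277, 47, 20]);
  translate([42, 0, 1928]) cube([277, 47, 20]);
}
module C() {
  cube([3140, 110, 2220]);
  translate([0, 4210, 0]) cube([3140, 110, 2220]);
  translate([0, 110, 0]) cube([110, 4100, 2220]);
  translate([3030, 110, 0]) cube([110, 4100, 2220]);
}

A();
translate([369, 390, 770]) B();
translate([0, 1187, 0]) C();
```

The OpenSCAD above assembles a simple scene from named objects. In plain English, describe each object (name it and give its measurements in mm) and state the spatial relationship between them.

A is a table: top 1099 mm (x) × 827 mm (y), 32 mm thick, upper face at z = 770 mm, on four 68×68 mm square legs, each inset 11 mm from the nearest pair of top edges, running from z = 0 to the bottom of the top.

B is a straight ladder. Two 42×47 mm vertical rails, 2126 mm tall, stand 361 mm apart (outside-to-outside) with their front faces coplanar on the −y side. 7 rungs, each 47 mm deep and 20 mm tall, span between the inner faces of the rails, front faces flush with the rails. The lowest rung's underside is at z = 260 mm and rungs are spaced 278 mm apart (underside to underside).

C is a box-shaped house frame (walls only): outside footprint 3140×4320 mm, wall height 2220 mm, wall thickness 110 mm. The two y-facing walls run the full x-width; the two x-facing walls fit between the inner faces of the y-facing walls.

The ladder is on top of the table, centred. The house frame is on the floor beside the table on its +y side.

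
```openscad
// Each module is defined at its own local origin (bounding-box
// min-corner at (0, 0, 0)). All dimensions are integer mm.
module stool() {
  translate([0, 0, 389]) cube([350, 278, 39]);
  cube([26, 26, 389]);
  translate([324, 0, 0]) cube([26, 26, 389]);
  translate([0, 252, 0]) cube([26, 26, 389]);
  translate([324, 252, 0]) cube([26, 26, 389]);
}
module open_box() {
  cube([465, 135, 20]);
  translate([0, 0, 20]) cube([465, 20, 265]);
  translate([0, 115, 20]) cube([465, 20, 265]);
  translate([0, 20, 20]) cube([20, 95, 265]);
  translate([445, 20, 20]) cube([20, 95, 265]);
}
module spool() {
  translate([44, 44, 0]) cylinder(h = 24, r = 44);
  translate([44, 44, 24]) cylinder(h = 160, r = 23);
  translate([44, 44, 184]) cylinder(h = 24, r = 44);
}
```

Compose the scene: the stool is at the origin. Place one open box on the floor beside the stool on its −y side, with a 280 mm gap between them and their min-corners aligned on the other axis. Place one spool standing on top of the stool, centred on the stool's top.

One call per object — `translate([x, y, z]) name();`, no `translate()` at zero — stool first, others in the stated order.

stool();
translate([0, -415, 0]) open_box();
translate([131, 95, 428]) spool();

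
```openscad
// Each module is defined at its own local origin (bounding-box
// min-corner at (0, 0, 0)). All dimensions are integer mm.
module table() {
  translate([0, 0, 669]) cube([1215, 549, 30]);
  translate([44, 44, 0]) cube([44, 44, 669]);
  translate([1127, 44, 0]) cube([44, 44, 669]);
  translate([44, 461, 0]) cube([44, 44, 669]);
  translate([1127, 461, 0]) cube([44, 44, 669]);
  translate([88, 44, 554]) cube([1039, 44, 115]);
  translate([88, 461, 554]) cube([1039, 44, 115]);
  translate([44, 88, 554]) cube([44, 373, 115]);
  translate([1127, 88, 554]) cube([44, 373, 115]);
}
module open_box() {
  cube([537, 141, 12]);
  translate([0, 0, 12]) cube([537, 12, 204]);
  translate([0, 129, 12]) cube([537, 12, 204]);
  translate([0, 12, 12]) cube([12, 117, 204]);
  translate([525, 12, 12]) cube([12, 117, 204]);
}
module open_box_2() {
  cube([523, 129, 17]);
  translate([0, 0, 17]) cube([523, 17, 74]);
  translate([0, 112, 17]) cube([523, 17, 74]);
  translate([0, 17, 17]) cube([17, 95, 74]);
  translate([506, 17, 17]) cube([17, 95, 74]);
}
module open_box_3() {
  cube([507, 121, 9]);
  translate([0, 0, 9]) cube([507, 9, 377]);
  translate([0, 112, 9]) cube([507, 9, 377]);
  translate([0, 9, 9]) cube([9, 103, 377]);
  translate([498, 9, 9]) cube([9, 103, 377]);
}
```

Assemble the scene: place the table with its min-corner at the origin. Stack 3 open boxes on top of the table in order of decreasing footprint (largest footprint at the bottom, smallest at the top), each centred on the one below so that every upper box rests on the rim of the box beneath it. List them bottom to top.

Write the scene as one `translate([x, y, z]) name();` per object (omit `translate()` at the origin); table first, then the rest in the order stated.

table();
translate([339, 204, 699]) open_box();
translate([346, 210, 915]) open_box_2();
translate([354, 214, 1006]) open_box_3();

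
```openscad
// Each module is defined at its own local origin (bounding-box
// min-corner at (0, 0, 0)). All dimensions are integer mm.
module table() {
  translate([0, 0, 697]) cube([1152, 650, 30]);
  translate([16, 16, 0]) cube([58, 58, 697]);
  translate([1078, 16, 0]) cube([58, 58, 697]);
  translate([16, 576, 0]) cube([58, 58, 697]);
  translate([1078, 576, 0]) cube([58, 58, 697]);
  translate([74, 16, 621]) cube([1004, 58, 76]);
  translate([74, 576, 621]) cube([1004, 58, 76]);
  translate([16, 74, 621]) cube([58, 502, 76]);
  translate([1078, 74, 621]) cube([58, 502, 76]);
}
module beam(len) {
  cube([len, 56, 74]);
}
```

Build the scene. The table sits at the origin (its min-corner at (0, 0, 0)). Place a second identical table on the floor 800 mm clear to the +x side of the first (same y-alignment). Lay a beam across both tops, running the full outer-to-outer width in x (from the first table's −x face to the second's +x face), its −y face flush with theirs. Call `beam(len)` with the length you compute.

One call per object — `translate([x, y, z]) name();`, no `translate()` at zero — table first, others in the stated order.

table();
translate([1952, 0, 0]) table();
translate([0, 0, 727]) beam(3104);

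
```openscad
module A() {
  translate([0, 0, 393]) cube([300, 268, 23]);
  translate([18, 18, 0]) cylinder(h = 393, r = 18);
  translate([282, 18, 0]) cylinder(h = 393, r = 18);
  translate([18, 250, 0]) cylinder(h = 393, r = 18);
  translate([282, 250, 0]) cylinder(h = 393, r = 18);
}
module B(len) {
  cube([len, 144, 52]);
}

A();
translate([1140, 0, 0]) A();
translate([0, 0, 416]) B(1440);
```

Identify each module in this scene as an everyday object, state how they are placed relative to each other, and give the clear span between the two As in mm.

Second stool starts at x = 1140; first ends at x = 300; clear span = 1140 − 300 = 840 mm.

A is a stool. B is a beam. A beam spans the tops of two stools. The clear span between the two stools is 840 mm.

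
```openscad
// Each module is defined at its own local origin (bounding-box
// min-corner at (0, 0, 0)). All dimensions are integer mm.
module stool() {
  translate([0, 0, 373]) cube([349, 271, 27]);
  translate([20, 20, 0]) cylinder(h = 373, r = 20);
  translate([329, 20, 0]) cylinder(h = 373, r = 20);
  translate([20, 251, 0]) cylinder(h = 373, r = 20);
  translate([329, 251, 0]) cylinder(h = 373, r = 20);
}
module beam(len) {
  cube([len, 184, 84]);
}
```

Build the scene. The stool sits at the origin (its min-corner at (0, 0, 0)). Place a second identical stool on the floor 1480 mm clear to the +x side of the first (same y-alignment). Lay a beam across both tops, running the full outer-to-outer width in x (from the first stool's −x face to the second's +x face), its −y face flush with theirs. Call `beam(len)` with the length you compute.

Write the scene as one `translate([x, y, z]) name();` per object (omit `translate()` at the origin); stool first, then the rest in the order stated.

stool();
translate([1829, 0, 0]) stool();
translate([0, 0, 400]) beam(2178);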